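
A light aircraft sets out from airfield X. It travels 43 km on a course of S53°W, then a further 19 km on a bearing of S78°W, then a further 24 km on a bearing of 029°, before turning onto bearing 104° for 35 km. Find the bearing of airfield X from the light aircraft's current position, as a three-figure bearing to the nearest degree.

023°

Leg 1 (S53°W, 43 km): east 43 sin 233° = -34.34, north 43 cos 233° = -25.88
Leg 2 (S78°W, 19 km): east 19 sin 258° = -18.58, north 19 cos 258° = -3.95
Leg 3 (029°, 24 km): east 24 sin 29° = 11.64, north 24 cos 29° = 20.99
Leg 4 (104°, 35 km): east 35 sin 104° = 33.96, north 35 cos 104° = -8.47
Net displacement: -7.33 east, -17.30 north. Direction back to start is (7.33, 17.30): bearing = atan2(7.33, 17.30) mod 360° = 22.96° ≈ 023°.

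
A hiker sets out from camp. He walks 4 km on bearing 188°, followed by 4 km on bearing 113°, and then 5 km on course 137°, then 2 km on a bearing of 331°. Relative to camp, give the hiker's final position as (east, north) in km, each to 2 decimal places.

(5.57, -7.43)

Leg 1 (188°, 4 km): east 4 sin 188° = -0.56, north 4 cos 188° = -3.96
Leg 2 (113°, 4 km): east 4 sin 113° = 3.68, north 4 cos 113° = -1.56
Leg 3 (137°, 5 km): east 5 sin 137° = 3.41, north 5 cos 137° = -3.66
Leg 4 (331°, 2 km): east 2 sin 331° = -0.97, north 2 cos 331° = 1.75
Summing: 5.57 km east, -7.43 km north → (5.57, -7.43).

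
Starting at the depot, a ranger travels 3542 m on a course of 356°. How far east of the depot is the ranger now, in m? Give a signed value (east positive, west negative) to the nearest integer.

Leg 1 (356°, 3542 m): east 3542 sin 356° = -247.08, north 3542 cos 356° = 3533.37
Net east component: -247.08 m.

-247 m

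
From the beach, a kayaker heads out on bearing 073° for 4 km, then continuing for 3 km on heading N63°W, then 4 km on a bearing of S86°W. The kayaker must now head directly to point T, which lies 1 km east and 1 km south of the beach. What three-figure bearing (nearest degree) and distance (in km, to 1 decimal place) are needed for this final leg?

Leg 1 (073°, 4 km): east 4 sin 73° = 3.83, north 4 cos 73° = 1.17
Leg 2 (N63°W, 3 km): east 3 sin 297° = -2.67, north 3 cos 297° = 1.36
Leg 3 (S86°W, 4 km): east 4 sin 266° = -3.99, north 4 cos 266° = -0.28
Current position: (-2.84, 2.25). Target: (1, -1). Remaining: Δeast = 3.84, Δnorth = -3.25.
Bearing = atan2(3.84, -3.25) mod 360° = 130.28°; distance = √((3.84)² + (-3.25)²) = 5.031 km.

130°, 5.0 km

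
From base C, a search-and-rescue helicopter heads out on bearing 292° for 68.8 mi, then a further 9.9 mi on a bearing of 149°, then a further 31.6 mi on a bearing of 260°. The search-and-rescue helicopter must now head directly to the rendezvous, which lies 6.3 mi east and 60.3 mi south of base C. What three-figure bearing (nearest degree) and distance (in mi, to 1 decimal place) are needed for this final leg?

Leg 1 (292°, 68.8 mi): east 68.8 sin 292° = -63.79, north 68.8 cos 292° = 25.77
Leg 2 (149°, 9.9 mi): east 9.9 sin 149° = 5.10, north 9.9 cos 149° = -8.49
Leg 3 (260°, 31.6 mi): east 31.6 sin 260° = -31.12, north 31.6 cos 260° = -5.49
Current position: (-89.81, 11.80). Target: (6.3, -60.3). Remaining: Δeast = 96.11, Δnorth = -72.10.
Bearing = atan2(96.11, -72.10) mod 360° = 126.88°; distance = √((96.11)² + (-72.10)²) = 120.149 mi.

127°, 120.1 mi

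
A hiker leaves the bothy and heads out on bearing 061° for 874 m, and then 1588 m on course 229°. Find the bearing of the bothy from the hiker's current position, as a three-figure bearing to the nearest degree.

035°

Leg 1 (061°, 874 m): east 874 sin 61° = 764.42, north 874 cos 61° = 423.72
Leg 2 (229°, 1588 m): east 1588 sin 229° = -1198.48, north 1588 cos 229° = -1041.82
Net displacement: -434.06 east, -618.10 north. Direction back to start is (434.06, 618.10): bearing = atan2(434.06, 618.10) mod 360° = 35.08° ≈ 035°.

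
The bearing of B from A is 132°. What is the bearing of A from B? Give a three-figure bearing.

312°

Back-bearing = 132° + 180° = 312°.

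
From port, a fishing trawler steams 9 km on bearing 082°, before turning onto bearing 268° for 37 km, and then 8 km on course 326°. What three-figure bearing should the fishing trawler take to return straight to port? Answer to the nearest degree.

Leg 1 (082°, 9 km): east 9 sin 82° = 8.91, north 9 cos 82° = 1.25
Leg 2 (268°, 37 km): east 37 sin 268° = -36.98, north 37 cos 268° = -1.29
Leg 3 (326°, 8 km): east 8 sin 326° = -4.47, north 8 cos 326° = 6.63
Net displacement: -32.54 east, 6.59 north. Direction back to start is (32.54, -6.59): bearing = atan2(32.54, -6.59) mod 360° = 101.46° ≈ 101°.

101°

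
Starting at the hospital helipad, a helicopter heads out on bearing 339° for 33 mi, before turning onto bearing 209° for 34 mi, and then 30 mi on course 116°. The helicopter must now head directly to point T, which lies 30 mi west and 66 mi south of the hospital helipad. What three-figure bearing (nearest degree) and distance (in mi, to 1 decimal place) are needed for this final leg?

Leg 1 (339°, 33 mi): east 33 sin 339° = -11.83, north 33 cos 339° = 30.81
Leg 2 (209°, 34 mi): east 34 sin 209° = -16.48, north 34 cos 209° = -29.74
Leg 3 (116°, 30 mi): east 30 sin 116° = 26.96, north 30 cos 116° = -13.15
Current position: (-1.35, -12.08). Target: (-30, -66). Remaining: Δeast = -28.65, Δnorth = -53.92.
Bearing = atan2(-28.65, -53.92) mod 360° = 207.99°; distance = √((-28.65)² + (-53.92)²) = 61.061 mi.

208°, 61.1 mi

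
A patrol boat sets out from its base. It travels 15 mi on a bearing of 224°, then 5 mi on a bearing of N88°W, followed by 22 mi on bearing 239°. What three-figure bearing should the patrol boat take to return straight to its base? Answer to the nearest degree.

057°

Leg 1 (224°, 15 mi): east 15 sin 224° = -10.42, north 15 cos 224° = -10.79
Leg 2 (N88°W, 5 mi): east 5 sin 272° = -5.00, north 5 cos 272° = 0.17
Leg 3 (239°, 22 mi): east 22 sin 239° = -18.86, north 22 cos 239° = -11.33
Net displacement: -34.27 east, -21.95 north. Direction back to start is (34.27, 21.95): bearing = atan2(34.27, 21.95) mod 360° = 57.37° ≈ 057°.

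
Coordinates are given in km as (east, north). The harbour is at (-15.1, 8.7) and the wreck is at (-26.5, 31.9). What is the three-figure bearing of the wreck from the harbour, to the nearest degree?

334°

Δeast = -26.5 − -15.1 = -11.40; Δnorth = 31.9 − 8.7 = 23.20.
Bearing = atan2(Δeast, Δnorth) mod 360° = 333.83° ≈ 334°.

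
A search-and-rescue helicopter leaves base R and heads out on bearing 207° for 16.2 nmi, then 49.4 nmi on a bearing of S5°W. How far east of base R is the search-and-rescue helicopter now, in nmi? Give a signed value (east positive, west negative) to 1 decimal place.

-11.7 nmi

Leg 1 (207°, 16.2 nmi): east 16.2 sin 207° = -7.35, north 16.2 cos 207° = -14.43
Leg 2 (S5°W, 49.4 nmi): east 49.4 sin 185° = -4.31, north 49.4 cos 185° = -49.21
Net east component: -11.66 nmi.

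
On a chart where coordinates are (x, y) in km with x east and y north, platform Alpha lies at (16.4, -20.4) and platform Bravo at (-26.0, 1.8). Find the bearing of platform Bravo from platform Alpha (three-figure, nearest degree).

Δeast = -26.0 − 16.4 = -42.40; Δnorth = 1.8 − -20.4 = 22.20.
Bearing = atan2(Δeast, Δnorth) mod 360° = 297.64° ≈ 298°.

298°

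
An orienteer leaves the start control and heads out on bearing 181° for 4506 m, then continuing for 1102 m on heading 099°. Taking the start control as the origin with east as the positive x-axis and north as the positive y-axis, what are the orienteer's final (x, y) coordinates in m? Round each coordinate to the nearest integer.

Leg 1 (181°, 4506 m): east 4506 sin 181° = -78.64, north 4506 cos 181° = -4505.31
Leg 2 (099°, 1102 m): east 1102 sin 99° = 1088.43, north 1102 cos 99° = -172.39
Summing: 1009.79 m east, -4677.70 m north → (1010, -4678).

(1010, -4678)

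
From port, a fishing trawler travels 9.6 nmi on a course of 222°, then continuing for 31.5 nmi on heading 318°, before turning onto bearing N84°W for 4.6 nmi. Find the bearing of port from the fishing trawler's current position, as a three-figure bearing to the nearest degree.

118°

Leg 1 (222°, 9.6 nmi): east 9.6 sin 222° = -6.42, north 9.6 cos 222° = -7.13
Leg 2 (318°, 31.5 nmi): east 31.5 sin 318° = -21.08, north 31.5 cos 318° = 23.41
Leg 3 (N84°W, 4.6 nmi): east 4.6 sin 276° = -4.57, north 4.6 cos 276° = 0.48
Net displacement: -32.08 east, 16.76 north. Direction back to start is (32.08, -16.76): bearing = atan2(32.08, -16.76) mod 360° = 117.58° ≈ 118°.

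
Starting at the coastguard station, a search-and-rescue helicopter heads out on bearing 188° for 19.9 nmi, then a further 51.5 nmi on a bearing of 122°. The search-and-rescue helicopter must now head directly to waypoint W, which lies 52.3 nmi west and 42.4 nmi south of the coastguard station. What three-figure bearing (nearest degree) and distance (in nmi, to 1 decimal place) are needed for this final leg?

273°, 93.3 nmi

Leg 1 (188°, 19.9 nmi): east 19.9 sin 188° = -2.77, north 19.9 cos 188° = -19.71
Leg 2 (122°, 51.5 nmi): east 51.5 sin 122° = 43.67, north 51.5 cos 122° = -27.29
Current position: (40.90, -47.00). Target: (-52.3, -42.4). Remaining: Δeast = -93.20, Δnorth = 4.60.
Bearing = atan2(-93.20, 4.60) mod 360° = 272.82°; distance = √((-93.20)² + (4.60)²) = 93.318 nmi.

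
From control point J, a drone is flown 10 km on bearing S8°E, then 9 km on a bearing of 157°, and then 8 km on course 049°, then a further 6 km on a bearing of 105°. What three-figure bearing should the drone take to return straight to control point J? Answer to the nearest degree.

Leg 1 (S8°E, 10 km): east 10 sin 172° = 1.39, north 10 cos 172° = -9.90
Leg 2 (157°, 9 km): east 9 sin 157° = 3.52, north 9 cos 157° = -8.28
Leg 3 (049°, 8 km): east 8 sin 49° = 6.04, north 8 cos 49° = 5.25
Leg 4 (105°, 6 km): east 6 sin 105° = 5.80, north 6 cos 105° = -1.55
Net displacement: 16.74 east, -14.49 north. Direction back to start is (-16.74, 14.49): bearing = atan2(-16.74, 14.49) mod 360° = 310.88° ≈ 311°.

311°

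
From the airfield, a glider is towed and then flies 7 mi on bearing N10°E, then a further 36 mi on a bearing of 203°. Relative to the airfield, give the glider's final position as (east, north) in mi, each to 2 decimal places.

(-12.85, -26.24)

Leg 1 (N10°E, 7 mi): east 7 sin 10° = 1.22, north 7 cos 10° = 6.89
Leg 2 (203°, 36 mi): east 36 sin 203° = -14.07, north 36 cos 203° = -33.14
Summing: -12.85 mi east, -26.24 mi north → (-12.85, -26.24).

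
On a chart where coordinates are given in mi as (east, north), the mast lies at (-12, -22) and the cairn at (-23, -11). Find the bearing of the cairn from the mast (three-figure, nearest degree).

315°

Δeast = -23 − -12 = -11.00; Δnorth = -11 − -22 = 11.00.
Bearing = atan2(Δeast, Δnorth) mod 360° = 315.00° ≈ 315°.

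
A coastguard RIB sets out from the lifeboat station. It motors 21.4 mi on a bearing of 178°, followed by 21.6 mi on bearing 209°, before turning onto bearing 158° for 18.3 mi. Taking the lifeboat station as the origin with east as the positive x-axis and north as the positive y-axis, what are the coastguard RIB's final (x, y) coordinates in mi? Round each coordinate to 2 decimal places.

(-2.87, -57.25)

Leg 1 (178°, 21.4 mi): east 21.4 sin 178° = 0.75, north 21.4 cos 178° = -21.39
Leg 2 (209°, 21.6 mi): east 21.6 sin 209° = -10.47, north 21.6 cos 209° = -18.89
Leg 3 (158°, 18.3 mi): east 18.3 sin 158° = 6.86, north 18.3 cos 158° = -16.97
Summing: -2.87 mi east, -57.25 mi north → (-2.87, -57.25).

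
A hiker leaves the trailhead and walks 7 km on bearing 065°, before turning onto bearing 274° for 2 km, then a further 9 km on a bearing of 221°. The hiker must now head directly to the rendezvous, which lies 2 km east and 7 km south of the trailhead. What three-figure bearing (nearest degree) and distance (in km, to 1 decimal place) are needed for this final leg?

Leg 1 (065°, 7 km): east 7 sin 65° = 6.34, north 7 cos 65° = 2.96
Leg 2 (274°, 2 km): east 2 sin 274° = -2.00, north 2 cos 274° = 0.14
Leg 3 (221°, 9 km): east 9 sin 221° = -5.90, north 9 cos 221° = -6.79
Current position: (-1.56, -3.69). Target: (2, -7). Remaining: Δeast = 3.56, Δnorth = -3.31.
Bearing = atan2(3.56, -3.31) mod 360° = 132.91°; distance = √((3.56)² + (-3.31)²) = 4.855 km.

133°, 4.9 km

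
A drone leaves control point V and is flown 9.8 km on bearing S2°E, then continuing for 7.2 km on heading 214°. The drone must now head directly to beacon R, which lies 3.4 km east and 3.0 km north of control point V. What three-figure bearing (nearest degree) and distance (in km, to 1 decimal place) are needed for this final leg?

Leg 1 (S2°E, 9.8 km): east 9.8 sin 178° = 0.34, north 9.8 cos 178° = -9.79
Leg 2 (214°, 7.2 km): east 7.2 sin 214° = -4.03, north 7.2 cos 214° = -5.97
Current position: (-3.68, -15.76). Target: (3.4, 3.0). Remaining: Δeast = 7.08, Δnorth = 18.76.
Bearing = atan2(7.08, 18.76) mod 360° = 20.68°; distance = √((7.08)² + (18.76)²) = 20.056 km.

021°, 20.1 km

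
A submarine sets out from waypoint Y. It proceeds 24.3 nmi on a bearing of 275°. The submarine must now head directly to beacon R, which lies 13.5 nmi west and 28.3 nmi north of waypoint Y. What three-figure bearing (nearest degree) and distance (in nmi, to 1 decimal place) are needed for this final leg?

022°, 28.3 nmi

Leg 1 (275°, 24.3 nmi): east 24.3 sin 275° = -24.21, north 24.3 cos 275° = 2.12
Current position: (-24.21, 2.12). Target: (-13.5, 28.3). Remaining: Δeast = 10.71, Δnorth = 26.18.
Bearing = atan2(10.71, 26.18) mod 360° = 22.24°; distance = √((10.71)² + (26.18)²) = 28.287 nmi.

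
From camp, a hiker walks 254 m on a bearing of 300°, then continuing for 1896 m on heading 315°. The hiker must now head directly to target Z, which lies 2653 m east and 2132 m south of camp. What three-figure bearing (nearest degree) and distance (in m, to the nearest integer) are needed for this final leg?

Leg 1 (300°, 254 m): east 254 sin 300° = -219.97, north 254 cos 300° = 127.00
Leg 2 (315°, 1896 m): east 1896 sin 315° = -1340.67, north 1896 cos 315° = 1340.67
Current position: (-1560.64, 1467.67). Target: (2653, -2132). Remaining: Δeast = 4213.64, Δnorth = -3599.67.
Bearing = atan2(4213.64, -3599.67) mod 360° = 130.51°; distance = √((4213.64)² + (-3599.67)²) = 5541.882 m.

131°, 5542 m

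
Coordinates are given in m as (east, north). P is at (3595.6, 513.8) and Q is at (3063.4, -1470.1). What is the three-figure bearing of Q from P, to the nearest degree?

195°

Δeast = 3063.4 − 3595.6 = -532.20; Δnorth = -1470.1 − 513.8 = -1983.90.
Bearing = atan2(Δeast, Δnorth) mod 360° = 195.02° ≈ 195°.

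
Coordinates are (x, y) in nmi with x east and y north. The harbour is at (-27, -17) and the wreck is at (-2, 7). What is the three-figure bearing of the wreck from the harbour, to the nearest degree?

046°

Δeast = -2 − -27 = 25.00; Δnorth = 7 − -17 = 24.00.
Bearing = atan2(Δeast, Δnorth) mod 360° = 46.17° ≈ 046°.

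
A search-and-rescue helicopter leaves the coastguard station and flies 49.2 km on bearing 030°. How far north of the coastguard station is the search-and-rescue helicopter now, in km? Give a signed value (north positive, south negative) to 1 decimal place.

Leg 1 (030°, 49.2 km): east 49.2 sin 30° = 24.60, north 49.2 cos 30° = 42.61
Net north component: 42.61 km.

42.6 km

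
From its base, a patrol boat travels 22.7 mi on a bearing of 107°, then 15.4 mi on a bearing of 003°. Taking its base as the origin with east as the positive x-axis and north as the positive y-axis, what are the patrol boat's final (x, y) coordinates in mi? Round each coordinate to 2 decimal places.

(22.51, 8.74)

Leg 1 (107°, 22.7 mi): east 22.7 sin 107° = 21.71, north 22.7 cos 107° = -6.64
Leg 2 (003°, 15.4 mi): east 15.4 sin 3° = 0.81, north 15.4 cos 3° = 15.38
Summing: 22.51 mi east, 8.74 mi north → (22.51, 8.74).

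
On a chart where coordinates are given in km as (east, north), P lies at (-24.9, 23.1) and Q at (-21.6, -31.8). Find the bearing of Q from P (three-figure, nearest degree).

177°

Δeast = -21.6 − -24.9 = 3.30; Δnorth = -31.8 − 23.1 = -54.90.
Bearing = atan2(Δeast, Δnorth) mod 360° = 176.56° ≈ 177°.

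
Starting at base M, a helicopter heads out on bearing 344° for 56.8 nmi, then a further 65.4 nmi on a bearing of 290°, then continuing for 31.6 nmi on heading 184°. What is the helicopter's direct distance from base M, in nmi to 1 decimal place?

91.4 nmi

Leg 1 (344°, 56.8 nmi): east 56.8 sin 344° = -15.66, north 56.8 cos 344° = 54.60
Leg 2 (290°, 65.4 nmi): east 65.4 sin 290° = -61.46, north 65.4 cos 290° = 22.37
Leg 3 (184°, 31.6 nmi): east 31.6 sin 184° = -2.20, north 31.6 cos 184° = -31.52
Net: -79.32 east, 45.44 north. Distance = √((-79.32)² + (45.44)²) = 91.413 nmi.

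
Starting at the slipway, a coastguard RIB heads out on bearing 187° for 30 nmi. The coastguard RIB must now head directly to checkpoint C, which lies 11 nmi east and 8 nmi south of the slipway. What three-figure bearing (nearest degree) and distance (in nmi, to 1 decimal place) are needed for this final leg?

Leg 1 (187°, 30 nmi): east 30 sin 187° = -3.66, north 30 cos 187° = -29.78
Current position: (-3.66, -29.78). Target: (11, -8). Remaining: Δeast = 14.66, Δnorth = 21.78.
Bearing = atan2(14.66, 21.78) mod 360° = 33.94°; distance = √((14.66)² + (21.78)²) = 26.249 nmi.

034°, 26.2 nmi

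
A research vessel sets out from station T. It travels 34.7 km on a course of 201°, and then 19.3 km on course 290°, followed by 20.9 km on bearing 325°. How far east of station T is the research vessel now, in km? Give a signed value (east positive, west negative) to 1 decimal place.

-42.6 km

Leg 1 (201°, 34.7 km): east 34.7 sin 201° = -12.44, north 34.7 cos 201° = -32.40
Leg 2 (290°, 19.3 km): east 19.3 sin 290° = -18.14, north 19.3 cos 290° = 6.60
Leg 3 (325°, 20.9 km): east 20.9 sin 325° = -11.99, north 20.9 cos 325° = 17.12
Net east component: -42.56 km.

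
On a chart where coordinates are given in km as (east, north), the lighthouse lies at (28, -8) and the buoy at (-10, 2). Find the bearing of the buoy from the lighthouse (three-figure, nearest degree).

Δeast = -10 − 28 = -38.00; Δnorth = 2 − -8 = 10.00.
Bearing = atan2(Δeast, Δnorth) mod 360° = 284.74° ≈ 285°.

285°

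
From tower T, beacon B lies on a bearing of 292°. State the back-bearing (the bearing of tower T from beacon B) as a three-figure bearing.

Back-bearing = 292° − 180° = 112°.

112°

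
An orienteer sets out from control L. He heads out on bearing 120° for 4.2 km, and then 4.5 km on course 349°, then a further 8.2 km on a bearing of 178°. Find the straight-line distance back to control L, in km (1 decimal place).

6.6 km

Leg 1 (120°, 4.2 km): east 4.2 sin 120° = 3.64, north 4.2 cos 120° = -2.10
Leg 2 (349°, 4.5 km): east 4.5 sin 349° = -0.86, north 4.5 cos 349° = 4.42
Leg 3 (178°, 8.2 km): east 8.2 sin 178° = 0.29, north 8.2 cos 178° = -8.20
Net: 3.06 east, -5.88 north. Distance = √((3.06)² + (-5.88)²) = 6.629 km.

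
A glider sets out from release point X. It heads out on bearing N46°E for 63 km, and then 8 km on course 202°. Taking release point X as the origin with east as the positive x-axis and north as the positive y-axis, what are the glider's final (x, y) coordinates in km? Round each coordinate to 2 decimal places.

Leg 1 (N46°E, 63 km): east 63 sin 46° = 45.32, north 63 cos 46° = 43.76
Leg 2 (202°, 8 km): east 8 sin 202° = -3.00, north 8 cos 202° = -7.42
Summing: 42.32 km east, 36.35 km north → (42.32, 36.35).

(42.32, 36.35)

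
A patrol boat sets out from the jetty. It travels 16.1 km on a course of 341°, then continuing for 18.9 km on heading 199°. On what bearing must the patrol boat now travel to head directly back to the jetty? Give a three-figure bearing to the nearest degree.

077°

Leg 1 (341°, 16.1 km): east 16.1 sin 341° = -5.24, north 16.1 cos 341° = 15.22
Leg 2 (199°, 18.9 km): east 18.9 sin 199° = -6.15, north 18.9 cos 199° = -17.87
Net displacement: -11.39 east, -2.65 north. Direction back to start is (11.39, 2.65): bearing = atan2(11.39, 2.65) mod 360° = 76.92° ≈ 077°.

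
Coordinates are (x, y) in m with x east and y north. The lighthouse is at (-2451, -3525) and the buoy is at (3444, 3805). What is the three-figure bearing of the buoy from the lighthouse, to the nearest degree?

Δeast = 3444 − -2451 = 5895.00; Δnorth = 3805 − -3525 = 7330.00.
Bearing = atan2(Δeast, Δnorth) mod 360° = 38.81° ≈ 039°.

039°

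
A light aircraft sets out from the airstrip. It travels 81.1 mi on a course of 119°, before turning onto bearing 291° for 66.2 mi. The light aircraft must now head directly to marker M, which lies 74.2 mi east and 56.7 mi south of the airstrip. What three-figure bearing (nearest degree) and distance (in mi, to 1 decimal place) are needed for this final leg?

Leg 1 (119°, 81.1 mi): east 81.1 sin 119° = 70.93, north 81.1 cos 119° = -39.32
Leg 2 (291°, 66.2 mi): east 66.2 sin 291° = -61.80, north 66.2 cos 291° = 23.72
Current position: (9.13, -15.59). Target: (74.2, -56.7). Remaining: Δeast = 65.07, Δnorth = -41.11.
Bearing = atan2(65.07, -41.11) mod 360° = 122.28°; distance = √((65.07)² + (-41.11)²) = 76.967 mi.

122°, 77.0 mi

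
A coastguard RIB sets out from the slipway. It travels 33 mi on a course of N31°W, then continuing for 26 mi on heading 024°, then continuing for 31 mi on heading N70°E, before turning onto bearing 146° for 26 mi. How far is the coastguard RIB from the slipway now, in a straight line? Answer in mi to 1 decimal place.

55.5 mi

Leg 1 (N31°W, 33 mi): east 33 sin 329° = -17.00, north 33 cos 329° = 28.29
Leg 2 (024°, 26 mi): east 26 sin 24° = 10.58, north 26 cos 24° = 23.75
Leg 3 (N70°E, 31 mi): east 31 sin 70° = 29.13, north 31 cos 70° = 10.60
Leg 4 (146°, 26 mi): east 26 sin 146° = 14.54, north 26 cos 146° = -21.55
Net: 37.25 east, 41.09 north. Distance = √((37.25)² + (41.09)²) = 55.457 mi.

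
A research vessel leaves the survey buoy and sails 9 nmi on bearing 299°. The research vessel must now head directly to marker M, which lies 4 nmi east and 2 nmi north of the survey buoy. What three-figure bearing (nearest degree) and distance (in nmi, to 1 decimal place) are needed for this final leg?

101°, 12.1 nmi

Leg 1 (299°, 9 nmi): east 9 sin 299° = -7.87, north 9 cos 299° = 4.36
Current position: (-7.87, 4.36). Target: (4, 2). Remaining: Δeast = 11.87, Δnorth = -2.36.
Bearing = atan2(11.87, -2.36) mod 360° = 101.26°; distance = √((11.87)² + (-2.36)²) = 12.105 nmi.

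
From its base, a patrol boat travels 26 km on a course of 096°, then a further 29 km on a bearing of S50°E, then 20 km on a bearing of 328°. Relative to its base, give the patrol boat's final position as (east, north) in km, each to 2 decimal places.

(37.47, -4.40)

Leg 1 (096°, 26 km): east 26 sin 96° = 25.86, north 26 cos 96° = -2.72
Leg 2 (S50°E, 29 km): east 29 sin 130° = 22.22, north 29 cos 130° = -18.64
Leg 3 (328°, 20 km): east 20 sin 328° = -10.60, north 20 cos 328° = 16.96
Summing: 37.47 km east, -4.40 km north → (37.47, -4.40).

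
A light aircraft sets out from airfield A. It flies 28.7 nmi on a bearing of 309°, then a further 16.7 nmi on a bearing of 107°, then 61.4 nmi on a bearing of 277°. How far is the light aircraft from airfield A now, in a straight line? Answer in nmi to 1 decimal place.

70.4 nmi

Leg 1 (309°, 28.7 nmi): east 28.7 sin 309° = -22.30, north 28.7 cos 309° = 18.06
Leg 2 (107°, 16.7 nmi): east 16.7 sin 107° = 15.97, north 16.7 cos 107° = -4.88
Leg 3 (277°, 61.4 nmi): east 61.4 sin 277° = -60.94, north 61.4 cos 277° = 7.48
Net: -67.28 east, 20.66 north. Distance = √((-67.28)² + (20.66)²) = 70.377 nmi.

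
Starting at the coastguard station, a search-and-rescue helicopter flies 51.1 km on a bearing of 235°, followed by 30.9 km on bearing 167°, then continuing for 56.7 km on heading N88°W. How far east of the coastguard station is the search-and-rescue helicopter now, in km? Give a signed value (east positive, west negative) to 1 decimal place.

Leg 1 (235°, 51.1 km): east 51.1 sin 235° = -41.86, north 51.1 cos 235° = -29.31
Leg 2 (167°, 30.9 km): east 30.9 sin 167° = 6.95, north 30.9 cos 167° = -30.11
Leg 3 (N88°W, 56.7 km): east 56.7 sin 272° = -56.67, north 56.7 cos 272° = 1.98
Net east component: -91.57 km.

-91.6 km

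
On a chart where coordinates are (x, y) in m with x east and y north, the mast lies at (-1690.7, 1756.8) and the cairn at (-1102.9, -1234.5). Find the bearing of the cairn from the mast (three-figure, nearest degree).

Δeast = -1102.9 − -1690.7 = 587.80; Δnorth = -1234.5 − 1756.8 = -2991.30.
Bearing = atan2(Δeast, Δnorth) mod 360° = 168.88° ≈ 169°.

169°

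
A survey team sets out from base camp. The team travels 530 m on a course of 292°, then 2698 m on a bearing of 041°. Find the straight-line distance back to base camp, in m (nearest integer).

Leg 1 (292°, 530 m): east 530 sin 292° = -491.41, north 530 cos 292° = 198.54
Leg 2 (041°, 2698 m): east 2698 sin 41° = 1770.05, north 2698 cos 41° = 2036.21
Net: 1278.64 east, 2234.75 north. Distance = √((1278.64)² + (2234.75)²) = 2574.688 m.

2575 m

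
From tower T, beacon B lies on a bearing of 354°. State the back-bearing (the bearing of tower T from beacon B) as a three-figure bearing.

174°

Back-bearing = 354° − 180° = 174°.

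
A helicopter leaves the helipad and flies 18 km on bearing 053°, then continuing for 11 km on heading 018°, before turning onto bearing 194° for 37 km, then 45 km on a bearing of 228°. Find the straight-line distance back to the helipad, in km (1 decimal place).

51.0 km

Leg 1 (053°, 18 km): east 18 sin 53° = 14.38, north 18 cos 53° = 10.83
Leg 2 (018°, 11 km): east 11 sin 18° = 3.40, north 11 cos 18° = 10.46
Leg 3 (194°, 37 km): east 37 sin 194° = -8.95, north 37 cos 194° = -35.90
Leg 4 (228°, 45 km): east 45 sin 228° = -33.44, north 45 cos 228° = -30.11
Net: -24.62 east, -44.72 north. Distance = √((-24.62)² + (-44.72)²) = 51.046 km.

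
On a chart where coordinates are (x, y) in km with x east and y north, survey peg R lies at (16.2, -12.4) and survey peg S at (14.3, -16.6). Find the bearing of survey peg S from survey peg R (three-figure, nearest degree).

Δeast = 14.3 − 16.2 = -1.90; Δnorth = -16.6 − -12.4 = -4.20.
Bearing = atan2(Δeast, Δnorth) mod 360° = 204.34° ≈ 204°.

204°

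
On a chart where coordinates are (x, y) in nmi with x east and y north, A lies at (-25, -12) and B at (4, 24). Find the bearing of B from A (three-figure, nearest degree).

Δeast = 4 − -25 = 29.00; Δnorth = 24 − -12 = 36.00.
Bearing = atan2(Δeast, Δnorth) mod 360° = 38.85° ≈ 039°.

039°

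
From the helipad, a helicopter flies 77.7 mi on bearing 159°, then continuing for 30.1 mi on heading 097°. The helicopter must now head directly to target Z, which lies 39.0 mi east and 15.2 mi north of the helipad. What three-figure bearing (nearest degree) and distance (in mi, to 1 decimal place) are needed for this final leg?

Leg 1 (159°, 77.7 mi): east 77.7 sin 159° = 27.85, north 77.7 cos 159° = -72.54
Leg 2 (097°, 30.1 mi): east 30.1 sin 97° = 29.88, north 30.1 cos 97° = -3.67
Current position: (57.72, -76.21). Target: (39.0, 15.2). Remaining: Δeast = -18.72, Δnorth = 91.41.
Bearing = atan2(-18.72, 91.41) mod 360° = 348.43°; distance = √((-18.72)² + (91.41)²) = 93.305 mi.

348°, 93.3 mi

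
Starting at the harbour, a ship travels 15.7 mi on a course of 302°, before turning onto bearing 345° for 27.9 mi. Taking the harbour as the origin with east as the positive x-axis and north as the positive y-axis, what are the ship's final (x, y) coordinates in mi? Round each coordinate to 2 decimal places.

Leg 1 (302°, 15.7 mi): east 15.7 sin 302° = -13.31, north 15.7 cos 302° = 8.32
Leg 2 (345°, 27.9 mi): east 27.9 sin 345° = -7.22, north 27.9 cos 345° = 26.95
Summing: -20.54 mi east, 35.27 mi north → (-20.54, 35.27).

(-20.54, 35.27)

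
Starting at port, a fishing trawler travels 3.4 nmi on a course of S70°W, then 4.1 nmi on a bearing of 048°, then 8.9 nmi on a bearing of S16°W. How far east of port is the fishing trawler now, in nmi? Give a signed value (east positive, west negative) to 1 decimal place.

-2.6 nmi

Leg 1 (S70°W, 3.4 nmi): east 3.4 sin 250° = -3.19, north 3.4 cos 250° = -1.16
Leg 2 (048°, 4.1 nmi): east 4.1 sin 48° = 3.05, north 4.1 cos 48° = 2.74
Leg 3 (S16°W, 8.9 nmi): east 8.9 sin 196° = -2.45, north 8.9 cos 196° = -8.56
Net east component: -2.60 nmi.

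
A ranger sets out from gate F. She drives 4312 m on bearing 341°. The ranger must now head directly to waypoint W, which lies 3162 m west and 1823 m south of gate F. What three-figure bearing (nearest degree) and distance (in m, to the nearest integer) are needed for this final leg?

Leg 1 (341°, 4312 m): east 4312 sin 341° = -1403.85, north 4312 cos 341° = 4077.08
Current position: (-1403.85, 4077.08). Target: (-3162, -1823). Remaining: Δeast = -1758.15, Δnorth = -5900.08.
Bearing = atan2(-1758.15, -5900.08) mod 360° = 196.59°; distance = √((-1758.15)² + (-5900.08)²) = 6156.459 m.

197°, 6156 m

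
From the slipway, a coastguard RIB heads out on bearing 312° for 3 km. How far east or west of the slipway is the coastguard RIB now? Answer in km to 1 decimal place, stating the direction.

Leg 1 (312°, 3 km): east 3 sin 312° = -2.23, north 3 cos 312° = 2.01
Net east component: -2.23 km.

2.2 km west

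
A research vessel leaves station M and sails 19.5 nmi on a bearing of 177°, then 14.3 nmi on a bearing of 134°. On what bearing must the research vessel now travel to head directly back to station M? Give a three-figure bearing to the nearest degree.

Leg 1 (177°, 19.5 nmi): east 19.5 sin 177° = 1.02, north 19.5 cos 177° = -19.47
Leg 2 (134°, 14.3 nmi): east 14.3 sin 134° = 10.29, north 14.3 cos 134° = -9.93
Net displacement: 11.31 east, -29.41 north. Direction back to start is (-11.31, 29.41): bearing = atan2(-11.31, 29.41) mod 360° = 338.97° ≈ 339°.

339°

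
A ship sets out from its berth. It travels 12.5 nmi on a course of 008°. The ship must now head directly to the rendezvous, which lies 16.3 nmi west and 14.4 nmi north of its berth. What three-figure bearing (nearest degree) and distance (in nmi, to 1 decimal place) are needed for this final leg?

276°, 18.2 nmi

Leg 1 (008°, 12.5 nmi): east 12.5 sin 8° = 1.74, north 12.5 cos 8° = 12.38
Current position: (1.74, 12.38). Target: (-16.3, 14.4). Remaining: Δeast = -18.04, Δnorth = 2.02.
Bearing = atan2(-18.04, 2.02) mod 360° = 276.39°; distance = √((-18.04)² + (2.02)²) = 18.153 nmi.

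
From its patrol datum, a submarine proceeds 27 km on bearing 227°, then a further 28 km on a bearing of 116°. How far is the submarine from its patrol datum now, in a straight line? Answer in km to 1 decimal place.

Leg 1 (227°, 27 km): east 27 sin 227° = -19.75, north 27 cos 227° = -18.41
Leg 2 (116°, 28 km): east 28 sin 116° = 25.17, north 28 cos 116° = -12.27
Net: 5.42 east, -30.69 north. Distance = √((5.42)² + (-30.69)²) = 31.163 km.

31.2 km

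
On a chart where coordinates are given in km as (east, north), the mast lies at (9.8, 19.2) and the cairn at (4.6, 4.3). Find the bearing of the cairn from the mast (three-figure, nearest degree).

Δeast = 4.6 − 9.8 = -5.20; Δnorth = 4.3 − 19.2 = -14.90.
Bearing = atan2(Δeast, Δnorth) mod 360° = 199.24° ≈ 199°.

199°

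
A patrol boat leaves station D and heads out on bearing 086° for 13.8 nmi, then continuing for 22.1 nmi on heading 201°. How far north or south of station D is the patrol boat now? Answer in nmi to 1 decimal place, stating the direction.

19.7 nmi south

Leg 1 (086°, 13.8 nmi): east 13.8 sin 86° = 13.77, north 13.8 cos 86° = 0.96
Leg 2 (201°, 22.1 nmi): east 22.1 sin 201° = -7.92, north 22.1 cos 201° = -20.63
Net north component: -19.67 nmi.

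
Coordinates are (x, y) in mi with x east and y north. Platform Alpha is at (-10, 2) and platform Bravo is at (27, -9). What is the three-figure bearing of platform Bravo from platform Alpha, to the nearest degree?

Δeast = 27 − -10 = 37.00; Δnorth = -9 − 2 = -11.00.
Bearing = atan2(Δeast, Δnorth) mod 360° = 106.56° ≈ 107°.

107°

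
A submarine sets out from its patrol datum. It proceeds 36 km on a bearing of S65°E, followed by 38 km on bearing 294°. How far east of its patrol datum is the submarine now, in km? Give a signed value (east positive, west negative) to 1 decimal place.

-2.1 km

Leg 1 (S65°E, 36 km): east 36 sin 115° = 32.63, north 36 cos 115° = -15.21
Leg 2 (294°, 38 km): east 38 sin 294° = -34.71, north 38 cos 294° = 15.46
Net east component: -2.09 km.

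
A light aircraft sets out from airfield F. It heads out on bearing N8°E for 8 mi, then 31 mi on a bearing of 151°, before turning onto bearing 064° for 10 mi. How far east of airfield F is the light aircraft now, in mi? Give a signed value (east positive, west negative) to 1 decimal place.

25.1 mi

Leg 1 (N8°E, 8 mi): east 8 sin 8° = 1.11, north 8 cos 8° = 7.92
Leg 2 (151°, 31 mi): east 31 sin 151° = 15.03, north 31 cos 151° = -27.11
Leg 3 (064°, 10 mi): east 10 sin 64° = 8.99, north 10 cos 64° = 4.38
Net east component: 25.13 mi.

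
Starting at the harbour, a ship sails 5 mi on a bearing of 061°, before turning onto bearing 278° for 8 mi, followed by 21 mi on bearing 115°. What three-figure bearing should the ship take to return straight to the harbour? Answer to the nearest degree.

289°

Leg 1 (061°, 5 mi): east 5 sin 61° = 4.37, north 5 cos 61° = 2.42
Leg 2 (278°, 8 mi): east 8 sin 278° = -7.92, north 8 cos 278° = 1.11
Leg 3 (115°, 21 mi): east 21 sin 115° = 19.03, north 21 cos 115° = -8.87
Net displacement: 15.48 east, -5.34 north. Direction back to start is (-15.48, 5.34): bearing = atan2(-15.48, 5.34) mod 360° = 289.02° ≈ 289°.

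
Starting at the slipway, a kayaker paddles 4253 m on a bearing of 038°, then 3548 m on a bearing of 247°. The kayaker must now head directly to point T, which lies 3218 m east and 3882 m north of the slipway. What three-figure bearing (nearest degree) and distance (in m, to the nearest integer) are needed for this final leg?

Leg 1 (038°, 4253 m): east 4253 sin 38° = 2618.41, north 4253 cos 38° = 3351.41
Leg 2 (247°, 3548 m): east 3548 sin 247° = -3265.95, north 3548 cos 247° = -1386.31
Current position: (-647.54, 1965.10). Target: (3218, 3882). Remaining: Δeast = 3865.54, Δnorth = 1916.90.
Bearing = atan2(3865.54, 1916.90) mod 360° = 63.62°; distance = √((3865.54)² + (1916.90)²) = 4314.736 m.

064°, 4315 m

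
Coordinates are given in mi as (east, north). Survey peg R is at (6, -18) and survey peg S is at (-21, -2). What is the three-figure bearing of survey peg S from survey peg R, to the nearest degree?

Δeast = -21 − 6 = -27.00; Δnorth = -2 − -18 = 16.00.
Bearing = atan2(Δeast, Δnorth) mod 360° = 300.65° ≈ 301°.

301°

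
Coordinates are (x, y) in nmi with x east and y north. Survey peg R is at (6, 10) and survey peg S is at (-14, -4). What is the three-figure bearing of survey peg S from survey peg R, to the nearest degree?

Δeast = -14 − 6 = -20.00; Δnorth = -4 − 10 = -14.00.
Bearing = atan2(Δeast, Δnorth) mod 360° = 235.01° ≈ 235°.

235°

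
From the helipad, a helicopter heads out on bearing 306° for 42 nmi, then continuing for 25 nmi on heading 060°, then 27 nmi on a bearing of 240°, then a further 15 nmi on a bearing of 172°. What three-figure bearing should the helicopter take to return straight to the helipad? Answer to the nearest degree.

105°

Leg 1 (306°, 42 nmi): east 42 sin 306° = -33.98, north 42 cos 306° = 24.69
Leg 2 (060°, 25 nmi): east 25 sin 60° = 21.65, north 25 cos 60° = 12.50
Leg 3 (240°, 27 nmi): east 27 sin 240° = -23.38, north 27 cos 240° = -13.50
Leg 4 (172°, 15 nmi): east 15 sin 172° = 2.09, north 15 cos 172° = -14.85
Net displacement: -33.62 east, 8.83 north. Direction back to start is (33.62, -8.83): bearing = atan2(33.62, -8.83) mod 360° = 104.72° ≈ 105°.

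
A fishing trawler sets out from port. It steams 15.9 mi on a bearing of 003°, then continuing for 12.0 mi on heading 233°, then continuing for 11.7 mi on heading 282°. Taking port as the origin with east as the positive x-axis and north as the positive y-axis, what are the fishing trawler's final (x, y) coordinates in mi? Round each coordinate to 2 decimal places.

(-20.20, 11.09)

Leg 1 (003°, 15.9 mi): east 15.9 sin 3° = 0.83, north 15.9 cos 3° = 15.88
Leg 2 (233°, 12.0 mi): east 12.0 sin 233° = -9.58, north 12.0 cos 233° = -7.22
Leg 3 (282°, 11.7 mi): east 11.7 sin 282° = -11.44, north 11.7 cos 282° = 2.43
Summing: -20.20 mi east, 11.09 mi north → (-20.20, 11.09).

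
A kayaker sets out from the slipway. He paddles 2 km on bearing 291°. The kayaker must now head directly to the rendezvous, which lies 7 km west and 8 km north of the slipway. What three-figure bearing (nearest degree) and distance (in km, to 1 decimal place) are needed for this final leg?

Leg 1 (291°, 2 km): east 2 sin 291° = -1.87, north 2 cos 291° = 0.72
Current position: (-1.87, 0.72). Target: (-7, 8). Remaining: Δeast = -5.13, Δnorth = 7.28.
Bearing = atan2(-5.13, 7.28) mod 360° = 324.83°; distance = √((-5.13)² + (7.28)²) = 8.910 km.

325°, 8.9 km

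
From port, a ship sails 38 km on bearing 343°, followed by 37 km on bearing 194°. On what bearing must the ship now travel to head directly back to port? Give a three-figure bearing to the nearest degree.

Leg 1 (343°, 38 km): east 38 sin 343° = -11.11, north 38 cos 343° = 36.34
Leg 2 (194°, 37 km): east 37 sin 194° = -8.95, north 37 cos 194° = -35.90
Net displacement: -20.06 east, 0.44 north. Direction back to start is (20.06, -0.44): bearing = atan2(20.06, -0.44) mod 360° = 91.25° ≈ 091°.

091°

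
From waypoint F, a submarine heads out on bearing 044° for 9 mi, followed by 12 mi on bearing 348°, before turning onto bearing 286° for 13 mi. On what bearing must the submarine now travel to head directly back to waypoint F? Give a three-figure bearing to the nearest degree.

158°

Leg 1 (044°, 9 mi): east 9 sin 44° = 6.25, north 9 cos 44° = 6.47
Leg 2 (348°, 12 mi): east 12 sin 348° = -2.49, north 12 cos 348° = 11.74
Leg 3 (286°, 13 mi): east 13 sin 286° = -12.50, north 13 cos 286° = 3.58
Net displacement: -8.74 east, 21.80 north. Direction back to start is (8.74, -21.80): bearing = atan2(8.74, -21.80) mod 360° = 158.15° ≈ 158°.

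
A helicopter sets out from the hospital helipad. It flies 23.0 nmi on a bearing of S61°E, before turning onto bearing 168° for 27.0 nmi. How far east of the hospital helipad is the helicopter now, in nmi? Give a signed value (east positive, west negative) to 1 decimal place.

25.7 nmi

Leg 1 (S61°E, 23.0 nmi): east 23.0 sin 119° = 20.12, north 23.0 cos 119° = -11.15
Leg 2 (168°, 27.0 nmi): east 27.0 sin 168° = 5.61, north 27.0 cos 168° = -26.41
Net east component: 25.73 nmi.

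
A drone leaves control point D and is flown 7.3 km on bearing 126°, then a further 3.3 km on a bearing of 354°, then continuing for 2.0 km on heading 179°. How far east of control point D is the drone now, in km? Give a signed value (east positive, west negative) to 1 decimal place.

Leg 1 (126°, 7.3 km): east 7.3 sin 126° = 5.91, north 7.3 cos 126° = -4.29
Leg 2 (354°, 3.3 km): east 3.3 sin 354° = -0.34, north 3.3 cos 354° = 3.28
Leg 3 (179°, 2.0 km): east 2.0 sin 179° = 0.03, north 2.0 cos 179° = -2.00
Net east component: 5.60 km.

5.6 km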